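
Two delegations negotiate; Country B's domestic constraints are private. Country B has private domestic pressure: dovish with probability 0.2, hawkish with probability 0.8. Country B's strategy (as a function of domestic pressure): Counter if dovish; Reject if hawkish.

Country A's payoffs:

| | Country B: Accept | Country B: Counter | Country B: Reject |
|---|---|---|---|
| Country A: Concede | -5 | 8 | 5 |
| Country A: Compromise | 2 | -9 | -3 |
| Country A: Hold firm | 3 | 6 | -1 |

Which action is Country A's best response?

E[Concede] = 0.2·(8) + 0.8·(5) = 5.6
E[Compromise] = 0.2·(-9) + 0.8·(-3) = -4.2
E[Hold firm] = 0.2·(6) + 0.8·(-1) = 0.4
Best response: Concede (5.6 is the largest).

Concede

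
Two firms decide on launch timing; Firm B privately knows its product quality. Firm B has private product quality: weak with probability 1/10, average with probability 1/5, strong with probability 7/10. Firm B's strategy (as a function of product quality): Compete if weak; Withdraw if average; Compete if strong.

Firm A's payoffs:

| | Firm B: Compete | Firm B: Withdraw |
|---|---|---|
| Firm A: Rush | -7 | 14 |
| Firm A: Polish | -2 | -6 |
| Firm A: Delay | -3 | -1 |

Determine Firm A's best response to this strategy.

Delay

E[Rush] = 1/10·(-7) + 1/5·(14) + 7/10·(-7) = -14/5
E[Polish] = 1/10·(-2) + 1/5·(-6) + 7/10·(-2) = -14/5
E[Delay] = 1/10·(-3) + 1/5·(-1) + 7/10·(-3) = -13/5
Best response: Delay (-13/5 is the largest).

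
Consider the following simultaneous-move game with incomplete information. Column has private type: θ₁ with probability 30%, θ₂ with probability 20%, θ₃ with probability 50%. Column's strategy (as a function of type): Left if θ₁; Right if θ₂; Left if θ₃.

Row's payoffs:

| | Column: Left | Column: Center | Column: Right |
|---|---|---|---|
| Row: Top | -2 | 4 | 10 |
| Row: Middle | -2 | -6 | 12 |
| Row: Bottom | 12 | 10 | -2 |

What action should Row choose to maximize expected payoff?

E[Top] = 0.3·(-2) + 0.2·(10) + 0.5·(-2) = 0.4
E[Middle] = 0.3·(-2) + 0.2·(12) + 0.5·(-2) = 0.8
E[Bottom] = 0.3·(12) + 0.2·(-2) + 0.5·(12) = 9.2
Best response: Bottom (9.2 is the largest).

Bottom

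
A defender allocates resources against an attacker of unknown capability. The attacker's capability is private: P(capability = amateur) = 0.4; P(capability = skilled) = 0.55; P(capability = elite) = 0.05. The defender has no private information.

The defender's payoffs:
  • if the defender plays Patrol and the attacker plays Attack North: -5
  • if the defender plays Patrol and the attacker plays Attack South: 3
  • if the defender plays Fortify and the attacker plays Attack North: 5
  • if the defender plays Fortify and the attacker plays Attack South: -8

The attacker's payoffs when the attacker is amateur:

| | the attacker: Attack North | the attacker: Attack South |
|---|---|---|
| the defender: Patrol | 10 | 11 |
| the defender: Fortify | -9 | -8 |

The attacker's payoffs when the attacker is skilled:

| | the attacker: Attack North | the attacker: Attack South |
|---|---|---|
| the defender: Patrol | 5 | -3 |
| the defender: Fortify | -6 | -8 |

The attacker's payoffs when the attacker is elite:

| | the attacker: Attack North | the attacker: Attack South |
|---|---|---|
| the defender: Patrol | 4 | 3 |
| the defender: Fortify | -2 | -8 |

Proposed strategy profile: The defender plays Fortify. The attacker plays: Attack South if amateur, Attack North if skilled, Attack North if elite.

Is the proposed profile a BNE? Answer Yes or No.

Yes

The defender plays Fortify: E[Fortify] = 0.4·(-8) + 0.55·(5) + 0.05·(5) = -0.2; E[Patrol] = -1.8. Best-responding. ✓
The attacker (capability amateur), facing Fortify: Attack North gives -9, Attack South gives -8. Proposed Attack South is best. ✓
The attacker (capability skilled), facing Fortify: Attack North gives -6, Attack South gives -8. Proposed Attack North is best. ✓
The attacker (capability elite), facing Fortify: Attack North gives -2, Attack South gives -8. Proposed Attack North is best. ✓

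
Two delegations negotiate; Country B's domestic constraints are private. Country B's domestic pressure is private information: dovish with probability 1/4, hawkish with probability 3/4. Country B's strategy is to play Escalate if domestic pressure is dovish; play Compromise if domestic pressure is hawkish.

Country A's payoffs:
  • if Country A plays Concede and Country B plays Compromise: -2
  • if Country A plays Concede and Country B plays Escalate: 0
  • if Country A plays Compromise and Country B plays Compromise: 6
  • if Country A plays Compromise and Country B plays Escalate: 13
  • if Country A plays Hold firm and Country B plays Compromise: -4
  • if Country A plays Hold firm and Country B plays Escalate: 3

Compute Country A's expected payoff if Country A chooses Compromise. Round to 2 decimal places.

7.75

E[Compromise] = 1/4·13 + 3/4·6 = 13/4 + 9/2 = 31/4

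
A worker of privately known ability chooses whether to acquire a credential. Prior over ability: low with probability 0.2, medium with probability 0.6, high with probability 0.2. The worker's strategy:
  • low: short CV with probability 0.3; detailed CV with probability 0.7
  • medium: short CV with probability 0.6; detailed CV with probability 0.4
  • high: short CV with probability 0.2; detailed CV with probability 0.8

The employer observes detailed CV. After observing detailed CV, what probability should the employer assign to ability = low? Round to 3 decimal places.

P(detailed CV) = 0.2·0.7 + 0.6·0.4 + 0.2·0.8 = 0.54
P(low | detailed CV) = (0.2·0.7) / 0.54 = 0.14 / 0.54 = 0.259259

0.259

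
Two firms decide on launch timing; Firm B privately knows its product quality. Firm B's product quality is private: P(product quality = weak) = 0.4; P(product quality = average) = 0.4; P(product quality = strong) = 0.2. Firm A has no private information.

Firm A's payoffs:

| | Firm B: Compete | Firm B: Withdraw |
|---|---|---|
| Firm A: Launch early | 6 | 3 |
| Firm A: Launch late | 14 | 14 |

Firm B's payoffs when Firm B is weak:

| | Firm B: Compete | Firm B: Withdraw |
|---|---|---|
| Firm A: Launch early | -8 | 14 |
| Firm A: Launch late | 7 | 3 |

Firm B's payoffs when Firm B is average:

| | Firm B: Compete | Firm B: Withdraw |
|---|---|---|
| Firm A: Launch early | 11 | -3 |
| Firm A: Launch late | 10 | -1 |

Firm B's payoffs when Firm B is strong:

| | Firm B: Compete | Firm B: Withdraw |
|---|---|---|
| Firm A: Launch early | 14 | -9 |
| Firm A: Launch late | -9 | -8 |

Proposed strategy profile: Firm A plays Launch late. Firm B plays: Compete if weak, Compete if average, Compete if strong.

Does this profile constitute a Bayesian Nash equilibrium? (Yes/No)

Firm A plays Launch late: E[Launch late] = 0.4·(14) + 0.4·(14) + 0.2·(14) = 14; E[Launch early] = 6. Best-responding. ✓
Firm B (product quality weak), facing Launch late: Compete gives 7, Withdraw gives 3. Proposed Compete is best. ✓
Firm B (product quality average), facing Launch late: Compete gives 10, Withdraw gives -1. Proposed Compete is best. ✓
Firm B (product quality strong), facing Launch late: Compete gives -9, Withdraw gives -8. Proposed Compete is not best — profitable deviation exists. ✗

No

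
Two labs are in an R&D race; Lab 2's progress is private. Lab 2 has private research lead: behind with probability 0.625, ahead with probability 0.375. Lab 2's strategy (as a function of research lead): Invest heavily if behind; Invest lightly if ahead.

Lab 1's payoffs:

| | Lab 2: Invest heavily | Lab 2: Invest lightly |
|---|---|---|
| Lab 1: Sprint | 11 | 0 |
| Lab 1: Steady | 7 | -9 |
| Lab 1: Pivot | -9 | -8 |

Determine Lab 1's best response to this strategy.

Compute Lab 1's expected payoff for each action, taking the expectation over Lab 2's type.
E[Sprint] = 0.625·(11) + 0.375·(0) = 6.875
E[Steady] = 0.625·(7) + 0.375·(-9) = 1
E[Pivot] = 0.625·(-9) + 0.375·(-8) = -8.625
Best response: Sprint (6.875 is the largest).

Sprint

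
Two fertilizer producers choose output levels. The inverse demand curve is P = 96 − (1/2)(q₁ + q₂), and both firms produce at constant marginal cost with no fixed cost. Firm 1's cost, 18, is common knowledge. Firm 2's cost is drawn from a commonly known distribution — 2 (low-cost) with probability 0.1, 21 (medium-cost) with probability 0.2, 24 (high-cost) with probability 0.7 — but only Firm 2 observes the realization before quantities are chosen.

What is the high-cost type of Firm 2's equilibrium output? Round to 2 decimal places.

44.93

Firm 2 with cost c maximizes (96 − (1/2)(q₁+q₂) − c)·q₂, giving q₂(c) = (96 − c − (1/2)q₁).
E[c₂] = 0.1·2 + 0.2·21 + 0.7·24 = 21.2
Firm 1's FOC against E[q₂] yields q₁ = (96 − 2·18 + E[c₂])/(3/2) = (96 − 36 + 21.2)/(3/2) = 54.1333.
q₂(high-cost) = (96 − 24 − (1/2)·54.1333) = 44.9333.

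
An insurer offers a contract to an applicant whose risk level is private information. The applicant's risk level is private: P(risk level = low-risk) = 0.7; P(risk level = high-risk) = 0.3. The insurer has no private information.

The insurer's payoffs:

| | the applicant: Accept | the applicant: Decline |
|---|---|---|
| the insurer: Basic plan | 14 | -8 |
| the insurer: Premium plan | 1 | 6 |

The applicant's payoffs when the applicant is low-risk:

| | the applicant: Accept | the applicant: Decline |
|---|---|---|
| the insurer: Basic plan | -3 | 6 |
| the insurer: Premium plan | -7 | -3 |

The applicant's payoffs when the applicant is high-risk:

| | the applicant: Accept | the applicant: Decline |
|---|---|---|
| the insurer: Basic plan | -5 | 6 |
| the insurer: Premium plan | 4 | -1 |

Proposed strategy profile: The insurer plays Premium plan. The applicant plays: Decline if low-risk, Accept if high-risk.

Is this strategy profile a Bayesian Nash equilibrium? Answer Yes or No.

A profile is a BNE iff every type of every player is best-responding given beliefs about the other side.
The insurer plays Premium plan: E[Premium plan] = 0.7·(6) + 0.3·(1) = 4.5; E[Basic plan] = -1.4. Best-responding. ✓
The applicant (risk level low-risk), facing Premium plan: Accept gives -7, Decline gives -3. Proposed Decline is best. ✓
The applicant (risk level high-risk), facing Premium plan: Accept gives 4, Decline gives -1. Proposed Accept is best. ✓

Yes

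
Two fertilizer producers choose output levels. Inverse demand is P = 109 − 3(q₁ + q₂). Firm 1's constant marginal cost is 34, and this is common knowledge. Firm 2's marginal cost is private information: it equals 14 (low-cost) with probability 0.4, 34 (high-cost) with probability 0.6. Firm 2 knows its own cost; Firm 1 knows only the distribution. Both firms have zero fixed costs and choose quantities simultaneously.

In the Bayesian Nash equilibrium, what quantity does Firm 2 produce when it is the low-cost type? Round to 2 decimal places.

Type-c best response for Firm 2: q₂(c) = (109 − c)/6 − q₁/2.
Firm 1 maximizes expected profit; its first-order condition is 109 − 6q₁ − 3E[q₂] − 34 = 0.
Substituting E[q₂] and solving: E[c₂] = 26, so q₁ = (109 − 2·34 + 26)/9 = 7.44444.
q₂(low-cost) = (109 − 14 − 3·7.44444)/6 = 12.1111.

12.11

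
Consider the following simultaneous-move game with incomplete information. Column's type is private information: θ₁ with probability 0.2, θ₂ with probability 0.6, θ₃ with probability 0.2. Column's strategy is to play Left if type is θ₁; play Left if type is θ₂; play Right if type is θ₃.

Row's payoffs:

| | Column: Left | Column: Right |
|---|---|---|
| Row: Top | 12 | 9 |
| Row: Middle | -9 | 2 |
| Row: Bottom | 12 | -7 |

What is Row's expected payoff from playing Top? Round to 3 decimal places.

11.400

Take the expectation over Column's type, weighting each type's action by its prior probability.
E[Top] = 0.2·12 + 0.6·12 + 0.2·9 = 2.4 + 7.2 + 1.8 = 11.4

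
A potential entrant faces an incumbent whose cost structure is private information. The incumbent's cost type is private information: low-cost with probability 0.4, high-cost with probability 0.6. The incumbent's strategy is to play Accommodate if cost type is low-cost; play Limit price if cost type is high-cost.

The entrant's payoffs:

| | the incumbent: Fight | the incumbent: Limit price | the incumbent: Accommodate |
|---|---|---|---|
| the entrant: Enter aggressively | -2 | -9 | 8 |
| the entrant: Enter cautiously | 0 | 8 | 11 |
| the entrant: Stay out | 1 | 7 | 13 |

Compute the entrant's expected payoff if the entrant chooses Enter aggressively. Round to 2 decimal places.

-2.20

E[Enter aggressively] = 0.4·8 + 0.6·(-9) = 3.2 + (-5.4) = -2.2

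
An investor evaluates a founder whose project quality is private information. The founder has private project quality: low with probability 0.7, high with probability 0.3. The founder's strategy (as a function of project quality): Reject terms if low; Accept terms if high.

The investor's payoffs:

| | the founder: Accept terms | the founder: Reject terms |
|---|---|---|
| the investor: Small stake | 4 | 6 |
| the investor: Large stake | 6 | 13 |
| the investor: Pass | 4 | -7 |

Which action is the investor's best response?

Large stake

E[Small stake] = 0.7·(6) + 0.3·(4) = 5.4
E[Large stake] = 0.7·(13) + 0.3·(6) = 10.9
E[Pass] = 0.7·(-7) + 0.3·(4) = -3.7
Best response: Large stake (10.9 is the largest).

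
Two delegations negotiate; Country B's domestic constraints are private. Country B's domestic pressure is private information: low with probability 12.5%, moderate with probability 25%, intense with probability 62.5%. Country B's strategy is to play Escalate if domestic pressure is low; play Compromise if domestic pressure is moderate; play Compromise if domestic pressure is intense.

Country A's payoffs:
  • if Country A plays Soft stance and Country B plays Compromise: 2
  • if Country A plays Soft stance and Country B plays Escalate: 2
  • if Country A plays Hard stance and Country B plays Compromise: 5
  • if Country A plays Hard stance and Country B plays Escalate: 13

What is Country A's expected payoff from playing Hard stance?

6

E[Hard stance] = 0.125·13 + 0.25·5 + 0.625·5 = 1.625 + 1.25 + 3.125 = 6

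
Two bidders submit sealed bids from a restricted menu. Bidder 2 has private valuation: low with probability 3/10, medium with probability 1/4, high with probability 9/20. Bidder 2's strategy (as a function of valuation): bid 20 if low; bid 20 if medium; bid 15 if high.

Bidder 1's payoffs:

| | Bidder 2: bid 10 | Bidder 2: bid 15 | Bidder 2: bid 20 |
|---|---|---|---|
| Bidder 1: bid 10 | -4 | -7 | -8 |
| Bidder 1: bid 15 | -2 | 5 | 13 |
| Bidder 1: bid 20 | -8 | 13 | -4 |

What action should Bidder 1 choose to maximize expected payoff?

bid 15

E[bid 10] = 3/10·(-8) + 1/4·(-8) + 9/20·(-7) = -151/20
E[bid 15] = 3/10·(13) + 1/4·(13) + 9/20·(5) = 47/5
E[bid 20] = 3/10·(-4) + 1/4·(-4) + 9/20·(13) = 73/20
Best response: bid 15 (47/5 is the largest).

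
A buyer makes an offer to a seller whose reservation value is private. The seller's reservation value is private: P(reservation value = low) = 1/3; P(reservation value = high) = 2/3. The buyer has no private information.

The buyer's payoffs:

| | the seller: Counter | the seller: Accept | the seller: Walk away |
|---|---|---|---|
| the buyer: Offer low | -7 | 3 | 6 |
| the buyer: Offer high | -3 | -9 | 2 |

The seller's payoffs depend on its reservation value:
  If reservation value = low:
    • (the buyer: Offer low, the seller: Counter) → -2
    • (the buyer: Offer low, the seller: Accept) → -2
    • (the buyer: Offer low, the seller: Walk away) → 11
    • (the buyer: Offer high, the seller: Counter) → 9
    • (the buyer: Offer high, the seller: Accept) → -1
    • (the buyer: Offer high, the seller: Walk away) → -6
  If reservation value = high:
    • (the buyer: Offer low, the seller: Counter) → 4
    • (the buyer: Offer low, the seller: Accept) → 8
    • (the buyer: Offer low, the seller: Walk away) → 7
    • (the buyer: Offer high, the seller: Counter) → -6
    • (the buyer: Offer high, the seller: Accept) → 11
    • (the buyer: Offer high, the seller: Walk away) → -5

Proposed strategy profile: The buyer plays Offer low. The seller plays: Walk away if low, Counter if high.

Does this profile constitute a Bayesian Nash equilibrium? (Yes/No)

No

A profile is a BNE iff every type of every player is best-responding given beliefs about the other side.
The buyer plays Offer low: E[Offer low] = 1/3·(6) + 2/3·(-7) = -8/3; E[Offer high] = -4/3. Not best-responding. ✗
The seller (reservation value low), facing Offer low: Counter gives -2, Accept gives -2, Walk away gives 11. Proposed Walk away is best. ✓
The seller (reservation value high), facing Offer low: Counter gives 4, Accept gives 8, Walk away gives 7. Proposed Counter is not best — profitable deviation exists. ✗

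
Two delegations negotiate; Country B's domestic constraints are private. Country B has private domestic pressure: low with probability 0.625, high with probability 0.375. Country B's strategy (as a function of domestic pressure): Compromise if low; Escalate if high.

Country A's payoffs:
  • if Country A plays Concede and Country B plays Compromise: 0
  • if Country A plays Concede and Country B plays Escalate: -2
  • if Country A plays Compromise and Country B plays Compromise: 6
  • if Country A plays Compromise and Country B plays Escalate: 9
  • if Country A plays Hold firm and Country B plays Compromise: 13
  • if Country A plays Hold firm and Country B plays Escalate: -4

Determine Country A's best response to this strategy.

Compute Country A's expected payoff for each action, taking the expectation over Country B's type.
E[Concede] = 0.625·(0) + 0.375·(-2) = -0.75
E[Compromise] = 0.625·(6) + 0.375·(9) = 7.125
E[Hold firm] = 0.625·(13) + 0.375·(-4) = 6.625
Best response: Compromise (7.125 is the largest).

Compromise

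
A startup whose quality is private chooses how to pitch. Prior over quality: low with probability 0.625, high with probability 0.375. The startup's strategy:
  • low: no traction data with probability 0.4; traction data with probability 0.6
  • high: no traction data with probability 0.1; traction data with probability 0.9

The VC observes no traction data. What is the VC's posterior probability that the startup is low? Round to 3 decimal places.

P(no traction data) = 0.625·0.4 + 0.375·0.1 = 0.2875
P(low | no traction data) = (0.625·0.4) / 0.2875 = 0.25 / 0.2875 = 0.869565

0.870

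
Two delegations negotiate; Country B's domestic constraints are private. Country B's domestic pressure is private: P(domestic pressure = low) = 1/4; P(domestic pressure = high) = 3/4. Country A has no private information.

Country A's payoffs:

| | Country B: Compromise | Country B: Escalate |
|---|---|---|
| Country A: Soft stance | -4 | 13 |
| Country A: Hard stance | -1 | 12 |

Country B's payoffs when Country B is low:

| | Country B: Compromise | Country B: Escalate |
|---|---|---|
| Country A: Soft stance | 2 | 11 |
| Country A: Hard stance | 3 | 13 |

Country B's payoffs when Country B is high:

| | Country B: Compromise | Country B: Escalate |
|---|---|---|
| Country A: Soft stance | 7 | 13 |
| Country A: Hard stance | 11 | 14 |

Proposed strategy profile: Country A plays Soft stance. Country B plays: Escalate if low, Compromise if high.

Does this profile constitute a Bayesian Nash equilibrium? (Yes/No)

A profile is a BNE iff every type of every player is best-responding given beliefs about the other side.
Country A plays Soft stance: E[Soft stance] = 1/4·(13) + 3/4·(-4) = 1/4; E[Hard stance] = 9/4. Not best-responding. ✗
Country B (domestic pressure low), facing Soft stance: Compromise gives 2, Escalate gives 11. Proposed Escalate is best. ✓
Country B (domestic pressure high), facing Soft stance: Compromise gives 7, Escalate gives 13. Proposed Compromise is not best — profitable deviation exists. ✗

No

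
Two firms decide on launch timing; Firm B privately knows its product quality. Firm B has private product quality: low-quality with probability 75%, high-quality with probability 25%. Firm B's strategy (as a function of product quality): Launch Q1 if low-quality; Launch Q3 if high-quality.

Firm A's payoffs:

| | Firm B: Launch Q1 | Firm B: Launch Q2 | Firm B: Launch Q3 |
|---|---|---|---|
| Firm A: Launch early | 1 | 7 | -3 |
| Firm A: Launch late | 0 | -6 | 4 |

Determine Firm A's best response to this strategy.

Launch late

E[Launch early] = 0.75·(1) + 0.25·(-3) = 0
E[Launch late] = 0.75·(0) + 0.25·(4) = 1
Best response: Launch late (1 is the largest).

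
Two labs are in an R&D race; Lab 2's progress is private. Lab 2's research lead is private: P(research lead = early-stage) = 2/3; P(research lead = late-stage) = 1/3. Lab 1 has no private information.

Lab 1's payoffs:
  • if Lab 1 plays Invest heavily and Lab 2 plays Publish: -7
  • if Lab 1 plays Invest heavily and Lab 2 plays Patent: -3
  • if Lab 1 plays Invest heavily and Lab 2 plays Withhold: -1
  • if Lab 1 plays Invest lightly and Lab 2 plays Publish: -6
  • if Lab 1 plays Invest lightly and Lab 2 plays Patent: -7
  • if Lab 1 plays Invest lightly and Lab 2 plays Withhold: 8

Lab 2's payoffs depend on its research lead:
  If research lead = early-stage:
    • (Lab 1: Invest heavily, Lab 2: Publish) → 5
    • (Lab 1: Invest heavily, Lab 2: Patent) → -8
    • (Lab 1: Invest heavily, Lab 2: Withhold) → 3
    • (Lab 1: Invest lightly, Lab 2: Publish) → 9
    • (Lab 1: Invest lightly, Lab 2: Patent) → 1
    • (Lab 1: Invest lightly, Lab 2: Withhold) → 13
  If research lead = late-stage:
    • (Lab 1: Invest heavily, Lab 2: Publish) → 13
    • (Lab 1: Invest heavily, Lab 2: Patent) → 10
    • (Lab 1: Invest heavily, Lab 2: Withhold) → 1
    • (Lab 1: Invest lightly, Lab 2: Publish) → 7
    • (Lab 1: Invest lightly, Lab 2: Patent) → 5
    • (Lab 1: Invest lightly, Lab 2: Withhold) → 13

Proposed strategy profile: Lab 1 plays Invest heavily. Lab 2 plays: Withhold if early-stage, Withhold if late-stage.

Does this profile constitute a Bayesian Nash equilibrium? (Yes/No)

A profile is a BNE iff every type of every player is best-responding given beliefs about the other side.
Lab 1 plays Invest heavily: E[Invest heavily] = 2/3·(-1) + 1/3·(-1) = -1; E[Invest lightly] = 8. Not best-responding. ✗
Lab 2 (research lead early-stage), facing Invest heavily: Publish gives 5, Patent gives -8, Withhold gives 3. Proposed Withhold is not best — profitable deviation exists. ✗
Lab 2 (research lead late-stage), facing Invest heavily: Publish gives 13, Patent gives 10, Withhold gives 1. Proposed Withhold is not best — profitable deviation exists. ✗

No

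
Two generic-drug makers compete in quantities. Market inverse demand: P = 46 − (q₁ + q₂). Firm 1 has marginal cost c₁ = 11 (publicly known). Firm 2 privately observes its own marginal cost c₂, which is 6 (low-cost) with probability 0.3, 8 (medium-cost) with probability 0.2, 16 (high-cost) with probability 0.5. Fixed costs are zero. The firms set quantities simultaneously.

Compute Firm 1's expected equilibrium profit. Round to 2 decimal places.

139.24

Firm 2 with cost c maximizes (46 − (q₁+q₂) − c)·q₂, giving q₂(c) = (46 − c − q₁)/2.
E[c₂] = 0.3·6 + 0.2·8 + 0.5·16 = 11.4
Firm 1's FOC against E[q₂] yields q₁ = (46 − 2·11 + E[c₂])/3 = (46 − 22 + 11.4)/3 = 11.8.
E[P] = 46 − (q₁ + E[q₂]) = 22.8; Firm 1's expected profit = (E[P] − 11)·q₁ = (22.8 − 11)·11.8 = 139.24.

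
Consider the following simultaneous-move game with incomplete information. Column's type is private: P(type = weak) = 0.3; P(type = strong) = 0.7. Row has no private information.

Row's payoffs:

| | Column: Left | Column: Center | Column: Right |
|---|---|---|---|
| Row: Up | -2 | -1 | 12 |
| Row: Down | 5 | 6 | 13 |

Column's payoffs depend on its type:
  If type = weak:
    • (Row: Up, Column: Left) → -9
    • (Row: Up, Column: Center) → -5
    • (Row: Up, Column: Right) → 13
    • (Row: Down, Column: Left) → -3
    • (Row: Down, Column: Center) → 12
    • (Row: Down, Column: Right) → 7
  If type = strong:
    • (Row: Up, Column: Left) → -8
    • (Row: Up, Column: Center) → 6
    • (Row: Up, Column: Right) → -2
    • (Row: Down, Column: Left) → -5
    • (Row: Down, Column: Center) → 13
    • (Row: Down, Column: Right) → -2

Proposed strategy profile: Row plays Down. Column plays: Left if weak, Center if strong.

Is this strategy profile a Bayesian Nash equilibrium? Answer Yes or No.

No

Row plays Down: E[Down] = 0.3·(5) + 0.7·(6) = 5.7; E[Up] = -1.3. Best-responding. ✓
Column (type weak), facing Down: Left gives -3, Center gives 12, Right gives 7. Proposed Left is not best — profitable deviation exists. ✗
Column (type strong), facing Down: Left gives -5, Center gives 13, Right gives -2. Proposed Center is best. ✓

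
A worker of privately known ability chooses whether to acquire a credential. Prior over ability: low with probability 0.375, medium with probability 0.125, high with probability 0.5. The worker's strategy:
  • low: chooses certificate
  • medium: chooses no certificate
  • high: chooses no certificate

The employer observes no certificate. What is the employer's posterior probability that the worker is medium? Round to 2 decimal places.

0.20

Apply Bayes' rule using the sender's strategy as the likelihood.
P(no certificate) = 0.375·0 + 0.125·1 + 0.5·1 = 0.625
P(medium | no certificate) = (0.125·1) / 0.625 = 0.125 / 0.625 = 0.2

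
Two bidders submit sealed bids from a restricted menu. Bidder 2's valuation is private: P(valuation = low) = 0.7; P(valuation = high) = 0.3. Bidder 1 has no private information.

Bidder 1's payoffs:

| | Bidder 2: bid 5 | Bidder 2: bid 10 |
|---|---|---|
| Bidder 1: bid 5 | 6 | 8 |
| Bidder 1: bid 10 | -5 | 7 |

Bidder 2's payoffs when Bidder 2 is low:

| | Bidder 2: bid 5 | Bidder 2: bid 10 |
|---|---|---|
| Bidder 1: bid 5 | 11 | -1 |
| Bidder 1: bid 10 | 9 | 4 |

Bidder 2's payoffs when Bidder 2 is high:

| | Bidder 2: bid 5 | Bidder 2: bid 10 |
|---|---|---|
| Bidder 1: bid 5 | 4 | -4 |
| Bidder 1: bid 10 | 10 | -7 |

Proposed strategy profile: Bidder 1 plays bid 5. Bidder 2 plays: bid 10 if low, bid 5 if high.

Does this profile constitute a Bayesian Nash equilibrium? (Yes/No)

A profile is a BNE iff every type of every player is best-responding given beliefs about the other side.
Bidder 1 plays bid 5: E[bid 5] = 0.7·(8) + 0.3·(6) = 7.4; E[bid 10] = 3.4. Best-responding. ✓
Bidder 2 (valuation low), facing bid 5: bid 5 gives 11, bid 10 gives -1. Proposed bid 10 is not best — profitable deviation exists. ✗
Bidder 2 (valuation high), facing bid 5: bid 5 gives 4, bid 10 gives -4. Proposed bid 5 is best. ✓

No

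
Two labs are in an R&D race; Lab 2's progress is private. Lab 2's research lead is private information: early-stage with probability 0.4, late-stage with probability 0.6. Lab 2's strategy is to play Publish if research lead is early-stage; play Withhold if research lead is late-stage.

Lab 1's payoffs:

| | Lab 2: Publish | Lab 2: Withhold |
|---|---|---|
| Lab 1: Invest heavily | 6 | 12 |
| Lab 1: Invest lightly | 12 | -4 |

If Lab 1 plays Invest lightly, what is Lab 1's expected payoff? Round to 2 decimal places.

2.40

E[Invest lightly] = 0.4·12 + 0.6·(-4) = 4.8 + (-2.4) = 2.4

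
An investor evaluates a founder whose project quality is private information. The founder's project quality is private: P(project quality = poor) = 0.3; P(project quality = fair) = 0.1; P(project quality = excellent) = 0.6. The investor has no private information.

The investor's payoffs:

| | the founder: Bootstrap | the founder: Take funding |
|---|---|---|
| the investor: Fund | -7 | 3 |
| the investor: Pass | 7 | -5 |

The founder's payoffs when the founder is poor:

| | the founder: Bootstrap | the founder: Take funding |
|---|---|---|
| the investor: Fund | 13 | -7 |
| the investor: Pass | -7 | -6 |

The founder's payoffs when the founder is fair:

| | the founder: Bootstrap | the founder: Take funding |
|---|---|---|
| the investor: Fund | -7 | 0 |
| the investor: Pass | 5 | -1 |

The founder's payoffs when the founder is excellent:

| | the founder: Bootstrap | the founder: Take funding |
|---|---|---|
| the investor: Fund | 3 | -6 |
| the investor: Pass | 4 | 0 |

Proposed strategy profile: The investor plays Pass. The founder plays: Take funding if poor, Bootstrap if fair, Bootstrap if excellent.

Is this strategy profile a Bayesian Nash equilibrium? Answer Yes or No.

Yes

A profile is a BNE iff every type of every player is best-responding given beliefs about the other side.
The investor plays Pass: E[Pass] = 0.3·(-5) + 0.1·(7) + 0.6·(7) = 3.4; E[Fund] = -4. Best-responding. ✓
The founder (project quality poor), facing Pass: Bootstrap gives -7, Take funding gives -6. Proposed Take funding is best. ✓
The founder (project quality fair), facing Pass: Bootstrap gives 5, Take funding gives -1. Proposed Bootstrap is best. ✓
The founder (project quality excellent), facing Pass: Bootstrap gives 4, Take funding gives 0. Proposed Bootstrap is best. ✓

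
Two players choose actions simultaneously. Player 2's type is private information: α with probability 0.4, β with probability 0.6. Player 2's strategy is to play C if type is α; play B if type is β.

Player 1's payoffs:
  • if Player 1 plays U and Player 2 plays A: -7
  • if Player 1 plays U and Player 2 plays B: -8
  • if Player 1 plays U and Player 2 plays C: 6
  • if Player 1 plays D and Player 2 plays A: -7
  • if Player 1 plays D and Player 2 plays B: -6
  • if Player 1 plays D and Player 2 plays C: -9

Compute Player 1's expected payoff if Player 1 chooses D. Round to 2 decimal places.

-7.20

Take the expectation over Player 2's type, weighting each type's action by its prior probability.
E[D] = 0.4·(-9) + 0.6·(-6) = (-3.6) + (-3.6) = -7.2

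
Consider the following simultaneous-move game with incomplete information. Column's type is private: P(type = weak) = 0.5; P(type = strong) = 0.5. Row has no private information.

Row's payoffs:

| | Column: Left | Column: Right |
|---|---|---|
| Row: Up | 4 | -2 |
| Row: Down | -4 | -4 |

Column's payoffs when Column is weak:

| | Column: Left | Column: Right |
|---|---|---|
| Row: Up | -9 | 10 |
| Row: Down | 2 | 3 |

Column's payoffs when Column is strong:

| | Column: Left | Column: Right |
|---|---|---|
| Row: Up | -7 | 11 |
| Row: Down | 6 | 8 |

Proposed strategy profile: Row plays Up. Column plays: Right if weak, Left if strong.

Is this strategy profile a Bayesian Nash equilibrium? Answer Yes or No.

No

A profile is a BNE iff every type of every player is best-responding given beliefs about the other side.
Row plays Up: E[Up] = 0.5·(-2) + 0.5·(4) = 1; E[Down] = -4. Best-responding. ✓
Column (type weak), facing Up: Left gives -9, Right gives 10. Proposed Right is best. ✓
Column (type strong), facing Up: Left gives -7, Right gives 11. Proposed Left is not best — profitable deviation exists. ✗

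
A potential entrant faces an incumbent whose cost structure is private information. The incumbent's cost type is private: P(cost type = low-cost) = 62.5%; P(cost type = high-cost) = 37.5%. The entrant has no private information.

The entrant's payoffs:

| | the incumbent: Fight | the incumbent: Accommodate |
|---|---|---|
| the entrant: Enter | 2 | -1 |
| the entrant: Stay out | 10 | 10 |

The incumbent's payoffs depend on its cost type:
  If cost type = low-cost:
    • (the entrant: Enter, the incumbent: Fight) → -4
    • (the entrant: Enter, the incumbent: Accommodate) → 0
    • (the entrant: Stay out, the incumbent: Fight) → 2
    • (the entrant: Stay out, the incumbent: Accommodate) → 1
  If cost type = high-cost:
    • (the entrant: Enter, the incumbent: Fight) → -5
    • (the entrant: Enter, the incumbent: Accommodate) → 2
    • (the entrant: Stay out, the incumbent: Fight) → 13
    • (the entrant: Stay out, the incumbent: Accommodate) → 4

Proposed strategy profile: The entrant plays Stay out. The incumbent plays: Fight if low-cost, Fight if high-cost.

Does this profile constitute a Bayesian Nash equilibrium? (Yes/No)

Yes

The entrant plays Stay out: E[Stay out] = 0.625·(10) + 0.375·(10) = 10; E[Enter] = 2. Best-responding. ✓
The incumbent (cost type low-cost), facing Stay out: Fight gives 2, Accommodate gives 1. Proposed Fight is best. ✓
The incumbent (cost type high-cost), facing Stay out: Fight gives 13, Accommodate gives 4. Proposed Fight is best. ✓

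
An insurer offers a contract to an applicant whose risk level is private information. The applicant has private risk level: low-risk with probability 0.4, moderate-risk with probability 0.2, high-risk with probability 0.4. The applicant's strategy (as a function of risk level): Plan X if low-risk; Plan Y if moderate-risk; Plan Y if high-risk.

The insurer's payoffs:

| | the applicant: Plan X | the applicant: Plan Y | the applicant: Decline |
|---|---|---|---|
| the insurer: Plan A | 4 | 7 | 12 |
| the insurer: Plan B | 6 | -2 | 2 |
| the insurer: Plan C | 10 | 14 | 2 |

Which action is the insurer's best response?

Plan C

E[Plan A] = 0.4·(4) + 0.2·(7) + 0.4·(7) = 5.8
E[Plan B] = 0.4·(6) + 0.2·(-2) + 0.4·(-2) = 1.2
E[Plan C] = 0.4·(10) + 0.2·(14) + 0.4·(14) = 12.4
Best response: Plan C (12.4 is the largest).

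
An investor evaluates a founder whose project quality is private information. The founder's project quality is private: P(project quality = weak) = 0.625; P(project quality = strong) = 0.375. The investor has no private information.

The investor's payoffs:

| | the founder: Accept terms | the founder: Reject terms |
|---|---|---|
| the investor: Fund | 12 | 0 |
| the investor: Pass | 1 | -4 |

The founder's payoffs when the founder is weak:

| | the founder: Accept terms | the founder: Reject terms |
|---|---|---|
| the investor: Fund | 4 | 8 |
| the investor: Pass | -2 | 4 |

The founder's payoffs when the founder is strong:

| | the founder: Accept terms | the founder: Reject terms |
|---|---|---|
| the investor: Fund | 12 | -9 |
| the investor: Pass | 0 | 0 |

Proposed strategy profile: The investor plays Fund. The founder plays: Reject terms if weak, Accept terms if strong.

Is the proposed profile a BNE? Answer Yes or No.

Yes

The investor plays Fund: E[Fund] = 0.625·(0) + 0.375·(12) = 4.5; E[Pass] = -2.125. Best-responding. ✓
The founder (project quality weak), facing Fund: Accept terms gives 4, Reject terms gives 8. Proposed Reject terms is best. ✓
The founder (project quality strong), facing Fund: Accept terms gives 12, Reject terms gives -9. Proposed Accept terms is best. ✓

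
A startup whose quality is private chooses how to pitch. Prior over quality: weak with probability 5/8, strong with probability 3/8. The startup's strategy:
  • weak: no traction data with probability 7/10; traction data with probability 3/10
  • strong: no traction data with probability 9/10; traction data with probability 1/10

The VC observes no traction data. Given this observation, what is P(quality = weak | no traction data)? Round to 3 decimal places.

0.565

P(no traction data) = (5/8)·(7/10) + (3/8)·(9/10) = 31/40
P(weak | no traction data) = ((5/8)·(7/10)) / (31/40) = (7/16) / (31/40) = 35/62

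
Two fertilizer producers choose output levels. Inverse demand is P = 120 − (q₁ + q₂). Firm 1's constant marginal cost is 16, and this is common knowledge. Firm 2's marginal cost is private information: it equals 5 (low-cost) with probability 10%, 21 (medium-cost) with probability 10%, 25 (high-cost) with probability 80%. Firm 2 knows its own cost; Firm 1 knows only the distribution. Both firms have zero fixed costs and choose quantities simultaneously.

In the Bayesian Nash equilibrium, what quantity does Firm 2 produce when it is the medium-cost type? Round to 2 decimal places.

31.07

Type-c best response for Firm 2: q₂(c) = (120 − c)/2 − q₁/2.
Firm 1 maximizes expected profit; its first-order condition is 120 − 2q₁ − E[q₂] − 16 = 0.
Substituting E[q₂] and solving: E[c₂] = 22.6, so q₁ = (120 − 2·16 + 22.6)/3 = 36.8667.
q₂(medium-cost) = (120 − 21 − 36.8667)/2 = 31.0667.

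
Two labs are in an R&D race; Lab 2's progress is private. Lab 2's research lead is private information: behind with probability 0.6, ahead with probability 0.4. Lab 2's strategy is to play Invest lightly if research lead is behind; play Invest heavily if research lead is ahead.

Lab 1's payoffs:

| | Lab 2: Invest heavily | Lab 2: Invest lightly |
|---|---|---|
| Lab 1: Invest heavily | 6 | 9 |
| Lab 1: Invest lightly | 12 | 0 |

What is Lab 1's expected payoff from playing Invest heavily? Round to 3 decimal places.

E[Invest heavily] = 0.6·9 + 0.4·6 = 5.4 + 2.4 = 7.8

7.800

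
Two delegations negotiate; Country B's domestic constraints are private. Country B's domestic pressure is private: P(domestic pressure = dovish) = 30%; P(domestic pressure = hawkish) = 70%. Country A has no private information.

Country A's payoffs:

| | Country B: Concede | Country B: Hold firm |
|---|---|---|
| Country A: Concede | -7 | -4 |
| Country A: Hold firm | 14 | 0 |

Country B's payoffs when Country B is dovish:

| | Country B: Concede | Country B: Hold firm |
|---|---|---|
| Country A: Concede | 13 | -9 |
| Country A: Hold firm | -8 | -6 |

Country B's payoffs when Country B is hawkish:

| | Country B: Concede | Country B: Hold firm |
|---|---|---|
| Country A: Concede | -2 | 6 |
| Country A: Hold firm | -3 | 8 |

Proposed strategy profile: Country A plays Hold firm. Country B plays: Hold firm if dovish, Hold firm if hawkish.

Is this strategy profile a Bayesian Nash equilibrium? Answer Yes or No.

Yes

Country A plays Hold firm: E[Hold firm] = 0.3·(0) + 0.7·(0) = 0; E[Concede] = -4. Best-responding. ✓
Country B (domestic pressure dovish), facing Hold firm: Concede gives -8, Hold firm gives -6. Proposed Hold firm is best. ✓
Country B (domestic pressure hawkish), facing Hold firm: Concede gives -3, Hold firm gives 8. Proposed Hold firm is best. ✓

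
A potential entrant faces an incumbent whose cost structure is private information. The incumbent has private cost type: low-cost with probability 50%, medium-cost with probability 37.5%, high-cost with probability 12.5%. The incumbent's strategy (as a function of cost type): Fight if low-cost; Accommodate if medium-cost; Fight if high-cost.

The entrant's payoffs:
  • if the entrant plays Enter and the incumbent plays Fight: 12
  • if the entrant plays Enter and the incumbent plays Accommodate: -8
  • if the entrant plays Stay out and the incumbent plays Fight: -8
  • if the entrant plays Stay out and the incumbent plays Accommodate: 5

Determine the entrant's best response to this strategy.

Compute the entrant's expected payoff for each action, taking the expectation over the incumbent's type.
E[Enter] = 0.5·(12) + 0.375·(-8) + 0.125·(12) = 4.5
E[Stay out] = 0.5·(-8) + 0.375·(5) + 0.125·(-8) = -3.125
Best response: Enter (4.5 is the largest).

Enter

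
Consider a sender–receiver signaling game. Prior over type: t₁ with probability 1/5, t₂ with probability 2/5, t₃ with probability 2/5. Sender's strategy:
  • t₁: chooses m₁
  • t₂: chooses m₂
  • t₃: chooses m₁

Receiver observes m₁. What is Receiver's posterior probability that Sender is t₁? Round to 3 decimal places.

0.333

P(m₁) = (1/5)·1 + (2/5)·0 + (2/5)·1 = 3/5
P(t₁ | m₁) = ((1/5)·1) / (3/5) = (1/5) / (3/5) = 1/3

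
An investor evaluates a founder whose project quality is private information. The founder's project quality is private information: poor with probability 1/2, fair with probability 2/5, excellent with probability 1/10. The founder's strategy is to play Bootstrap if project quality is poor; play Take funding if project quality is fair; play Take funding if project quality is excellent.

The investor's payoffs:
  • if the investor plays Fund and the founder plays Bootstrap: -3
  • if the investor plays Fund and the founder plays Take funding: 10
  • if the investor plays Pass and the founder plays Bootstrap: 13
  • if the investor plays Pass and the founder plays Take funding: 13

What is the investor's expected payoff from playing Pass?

13

E[Pass] = 1/2·13 + 2/5·13 + 1/10·13 = 13/2 + 26/5 + 13/10 = 13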